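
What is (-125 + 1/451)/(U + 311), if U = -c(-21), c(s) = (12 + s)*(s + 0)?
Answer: -28187/27511 ≈ -1.0246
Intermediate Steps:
c(s) = s*(12 + s) (c(s) = (12 + s)*s = s*(12 + s))
U = -189 (U = -(-21)*(12 - 21) = -(-21)*(-9) = -1*189 = -189)
(-125 + 1/451)/(U + 311) = (-125 + 1/451)/(-189 + 311) = (-125 + 1/451)/122 = -56374/451*1/122 = -28187/27511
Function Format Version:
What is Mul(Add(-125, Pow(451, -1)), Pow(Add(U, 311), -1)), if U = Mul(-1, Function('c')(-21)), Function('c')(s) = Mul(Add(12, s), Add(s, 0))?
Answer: Rational(-28187, 27511) ≈ -1.0246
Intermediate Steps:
Function('c')(s) = Mul(s, Add(12, s)) (Function('c')(s) = Mul(Add(12, s), s) = Mul(s, Add(12, s)))
U = -189 (U = Mul(-1, Mul(-21, Add(12, -21))) = Mul(-1, Mul(-21, -9)) = Mul(-1, 189) = -189)
Mul(Add(-125, Pow(451, -1)), Pow(Add(U, 311), -1)) = Mul(Add(-125, Pow(451, -1)), Pow(Add(-189, 311), -1)) = Mul(Add(-125, Rational(1, 451)), Pow(122, -1)) = Mul(Rational(-56374, 451), Rational(1, 122)) = Rational(-28187, 27511)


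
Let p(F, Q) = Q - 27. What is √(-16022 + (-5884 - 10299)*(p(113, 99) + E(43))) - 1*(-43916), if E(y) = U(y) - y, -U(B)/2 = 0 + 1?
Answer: 43916 + I*√452963 ≈ 43916.0 + 673.03*I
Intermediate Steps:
U(B) = -2 (U(B) = -2*(0 + 1) = -2*1 = -2)
p(F, Q) = -27 + Q
E(y) = -2 - y
√(-16022 + (-5884 - 10299)*(p(113, 99) + E(43))) - 1*(-43916) = √(-16022 + (-5884 - 10299)*((-27 + 99) + (-2 - 1*43))) - 1*(-43916) = √(-16022 - 16183*(72 + (-2 - 43))) + 43916 = √(-16022 - 16183*(72 - 45)) + 43916 = √(-16022 - 16183*27) + 43916 = √(-16022 - 436941) + 43916 = √(-452963) + 43916 = I*√452963 + 43916 = 43916 + I*√452963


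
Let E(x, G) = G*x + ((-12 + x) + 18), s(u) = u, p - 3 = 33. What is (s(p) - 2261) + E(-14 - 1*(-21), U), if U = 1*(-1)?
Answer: -2219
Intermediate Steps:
p = 36 (p = 3 + 33 = 36)
U = -1
E(x, G) = 6 + x + G*x (E(x, G) = G*x + (6 + x) = 6 + x + G*x)
(s(p) - 2261) + E(-14 - 1*(-21), U) = (36 - 2261) + (6 + (-14 - 1*(-21)) - (-14 - 1*(-21))) = -2225 + (6 + (-14 + 21) - (-14 + 21)) = -2225 + (6 + 7 - 1*7) = -2225 + (6 + 7 - 7) = -2225 + 6 = -2219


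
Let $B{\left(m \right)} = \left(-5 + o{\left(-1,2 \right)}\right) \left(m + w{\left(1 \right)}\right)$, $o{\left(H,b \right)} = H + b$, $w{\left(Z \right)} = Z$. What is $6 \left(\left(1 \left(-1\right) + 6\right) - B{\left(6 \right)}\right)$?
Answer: $198$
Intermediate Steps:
$B{\left(m \right)} = -4 - 4 m$ ($B{\left(m \right)} = \left(-5 + \left(-1 + 2\right)\right) \left(m + 1\right) = \left(-5 + 1\right) \left(1 + m\right) = - 4 \left(1 + m\right) = -4 - 4 m$)
$6 \left(\left(1 \left(-1\right) + 6\right) - B{\left(6 \right)}\right) = 6 \left(\left(1 \left(-1\right) + 6\right) - \left(-4 - 24\right)\right) = 6 \left(\left(-1 + 6\right) - \left(-4 - 24\right)\right) = 6 \left(5 - -28\right) = 6 \left(5 + 28\right) = 6 \cdot 33 = 198$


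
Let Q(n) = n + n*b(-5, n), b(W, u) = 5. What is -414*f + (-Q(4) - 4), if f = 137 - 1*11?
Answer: -52192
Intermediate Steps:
f = 126 (f = 137 - 11 = 126)
Q(n) = 6*n (Q(n) = n + n*5 = n + 5*n = 6*n)
-414*f + (-Q(4) - 4) = -414*126 + (-6*4 - 4) = -52164 + (-1*24 - 4) = -52164 + (-24 - 4) = -52164 - 28 = -52192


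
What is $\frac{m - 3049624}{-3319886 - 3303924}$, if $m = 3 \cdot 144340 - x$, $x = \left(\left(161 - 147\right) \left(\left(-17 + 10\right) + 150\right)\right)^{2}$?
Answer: $\frac{3312304}{3311905} \approx 1.0001$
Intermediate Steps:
$x = 4008004$ ($x = \left(14 \left(-7 + 150\right)\right)^{2} = \left(14 \cdot 143\right)^{2} = 2002^{2} = 4008004$)
$m = -3574984$ ($m = 3 \cdot 144340 - 4008004 = 433020 - 4008004 = -3574984$)
$\frac{m - 3049624}{-3319886 - 3303924} = \frac{-3574984 - 3049624}{-3319886 - 3303924} = \frac{-3574984 - 3049624}{-6623810} = \left(-6624608\right) \left(- \frac{1}{6623810}\right) = \frac{3312304}{3311905}$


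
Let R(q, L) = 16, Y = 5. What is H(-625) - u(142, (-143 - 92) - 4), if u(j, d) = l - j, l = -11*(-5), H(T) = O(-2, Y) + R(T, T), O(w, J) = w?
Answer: 101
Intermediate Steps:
H(T) = 14 (H(T) = -2 + 16 = 14)
l = 55
u(j, d) = 55 - j
H(-625) - u(142, (-143 - 92) - 4) = 14 - (55 - 1*142) = 14 - (55 - 142) = 14 - 1*(-87) = 14 + 87 = 101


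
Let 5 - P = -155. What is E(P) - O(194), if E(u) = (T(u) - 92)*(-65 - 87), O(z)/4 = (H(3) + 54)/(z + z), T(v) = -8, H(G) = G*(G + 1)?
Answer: 1474334/97 ≈ 15199.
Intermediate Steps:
P = 160 (P = 5 - 1*(-155) = 5 + 155 = 160)
H(G) = G*(1 + G)
O(z) = 132/z (O(z) = 4*((3*(1 + 3) + 54)/(z + z)) = 4*((3*4 + 54)/((2*z))) = 4*((12 + 54)*(1/(2*z))) = 4*(66*(1/(2*z))) = 4*(33/z) = 132/z)
E(u) = 15200 (E(u) = (-8 - 92)*(-65 - 87) = -100*(-152) = 15200)
E(P) - O(194) = 15200 - 132/194 = 15200 - 1*66/97 = 15200 - 66/97 = 1474334/97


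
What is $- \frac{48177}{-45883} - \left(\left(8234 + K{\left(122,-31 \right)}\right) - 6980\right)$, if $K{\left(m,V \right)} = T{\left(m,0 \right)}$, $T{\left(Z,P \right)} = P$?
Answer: $- \frac{57489105}{45883} \approx -1252.9$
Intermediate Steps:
$K{\left(m,V \right)} = 0$
$- \frac{48177}{-45883} - \left(\left(8234 + K{\left(122,-31 \right)}\right) - 6980\right) = - \frac{48177}{-45883} - \left(\left(8234 + 0\right) - 6980\right) = \left(-48177\right) \left(- \frac{1}{45883}\right) - \left(8234 - 6980\right) = \frac{48177}{45883} - 1254 = - \frac{57489105}{45883}$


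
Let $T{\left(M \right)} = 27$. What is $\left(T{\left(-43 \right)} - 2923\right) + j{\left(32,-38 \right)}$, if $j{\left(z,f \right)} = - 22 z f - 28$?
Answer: $23828$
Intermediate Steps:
$j{\left(z,f \right)} = -28 - 22 f z$ ($j{\left(z,f \right)} = - 22 f z - 28 = -28 - 22 f z$)
$\left(T{\left(-43 \right)} - 2923\right) + j{\left(32,-38 \right)} = \left(27 - 2923\right) - \left(28 - 26752\right) = -2896 + \left(-28 + 26752\right) = -2896 + 26724 = 23828$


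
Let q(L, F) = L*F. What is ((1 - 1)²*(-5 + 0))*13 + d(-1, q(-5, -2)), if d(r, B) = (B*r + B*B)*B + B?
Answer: 910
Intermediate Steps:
q(L, F) = F*L
d(r, B) = B + B*(B² + B*r) (d(r, B) = (B*r + B²)*B + B = (B² + B*r)*B + B = B*(B² + B*r) + B = B + B*(B² + B*r))
((1 - 1)²*(-5 + 0))*13 + d(-1, q(-5, -2)) = ((1 - 1)²*(-5 + 0))*13 + (-2*(-5))*(1 + (-2*(-5))² - 2*(-5)*(-1)) = (0²*(-5))*13 + 10*(1 + 10² + 10*(-1)) = (0*(-5))*13 + 10*(1 + 100 - 10) = 0*13 + 10*91 = 0 + 910 = 910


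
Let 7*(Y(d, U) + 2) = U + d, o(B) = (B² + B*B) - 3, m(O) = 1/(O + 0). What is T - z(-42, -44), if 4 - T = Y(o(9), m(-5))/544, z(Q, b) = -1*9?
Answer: 61699/4760 ≈ 12.962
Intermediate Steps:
m(O) = 1/O
o(B) = -3 + 2*B² (o(B) = (B² + B²) - 3 = 2*B² - 3 = -3 + 2*B²)
z(Q, b) = -9
Y(d, U) = -2 + U/7 + d/7 (Y(d, U) = -2 + (U + d)/7 = -2 + (U/7 + d/7) = -2 + U/7 + d/7)
T = 18859/4760 (T = 4 - (-2 + (⅐)/(-5) + (-3 + 2*9²)/7)/544 = 4 - (-2 + (⅐)*(-⅕) + (-3 + 2*81)/7)/544 = 4 - (-2 - 1/35 + (-3 + 162)/7)/544 = 4 - (-2 - 1/35 + (⅐)*159)/544 = 4 - (-2 - 1/35 + 159/7)/544 = 4 - 724/(35*544) = 4 - 1*181/4760 = 4 - 181/4760 = 18859/4760 ≈ 3.9620)
T - z(-42, -44) = 18859/4760 - 1*(-9) = 18859/4760 + 9 = 61699/4760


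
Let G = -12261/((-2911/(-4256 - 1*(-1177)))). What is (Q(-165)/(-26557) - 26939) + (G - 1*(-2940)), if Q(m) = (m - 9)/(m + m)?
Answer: -157182887833999/4251908485 ≈ -36968.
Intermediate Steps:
Q(m) = (-9 + m)/(2*m) (Q(m) = (-9 + m)/((2*m)) = (-9 + m)*(1/(2*m)) = (-9 + m)/(2*m))
G = -37751619/2911 (G = -12261/((-2911/(-4256 + 1177))) = -12261/((-2911/(-3079))) = -12261/((-2911*(-1/3079))) = -12261/2911/3079 = -12261*3079/2911 = -37751619/2911 ≈ -12969.)
(Q(-165)/(-26557) - 26939) + (G - 1*(-2940)) = (((½)*(-9 - 165)/(-165))/(-26557) - 26939) + (-37751619/2911 - 1*(-2940)) = (((½)*(-1/165)*(-174))*(-1/26557) - 26939) + (-37751619/2911 + 2940) = ((29/55)*(-1/26557) - 26939) - 29193279/2911 = (-29/1460635 - 26939) - 29193279/2911 = -39348046294/1460635 - 29193279/2911 = -157182887833999/4251908485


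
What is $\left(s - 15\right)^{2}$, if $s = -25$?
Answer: $1600$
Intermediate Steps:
$\left(s - 15\right)^{2} = \left(-25 - 15\right)^{2} = \left(-40\right)^{2} = 1600$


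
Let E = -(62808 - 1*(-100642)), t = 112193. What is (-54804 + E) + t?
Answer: -106061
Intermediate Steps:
E = -163450 (E = -(62808 + 100642) = -1*163450 = -163450)
(-54804 + E) + t = (-54804 - 163450) + 112193 = -218254 + 112193 = -106061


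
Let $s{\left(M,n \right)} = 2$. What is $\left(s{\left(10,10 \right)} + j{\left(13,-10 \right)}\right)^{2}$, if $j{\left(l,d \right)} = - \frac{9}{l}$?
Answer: $\frac{289}{169} \approx 1.7101$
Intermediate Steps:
$\left(s{\left(10,10 \right)} + j{\left(13,-10 \right)}\right)^{2} = \left(2 - \frac{9}{13}\right)^{2} = \left(\frac{17}{13}\right)^{2} = \frac{289}{169}$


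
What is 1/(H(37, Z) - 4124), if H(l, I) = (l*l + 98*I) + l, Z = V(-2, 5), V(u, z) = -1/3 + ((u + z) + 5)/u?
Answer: -3/9428 ≈ -0.00031820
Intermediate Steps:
V(u, z) = -⅓ + (5 + u + z)/u (V(u, z) = -1*⅓ + (5 + u + z)/u = -⅓ + (5 + u + z)/u)
Z = -13/3 (Z = (5 + 5 + (⅔)*(-2))/(-2) = -(5 + 5 - 4/3)/2 = -½*26/3 = -13/3 ≈ -4.3333)
H(l, I) = l + l² + 98*I (H(l, I) = (l² + 98*I) + l = l + l² + 98*I)
1/(H(37, Z) - 4124) = 1/((37 + 37² + 98*(-13/3)) - 4124) = 1/((37 + 1369 - 1274/3) - 4124) = 1/(2944/3 - 4124) = 1/(-9428/3) = -3/9428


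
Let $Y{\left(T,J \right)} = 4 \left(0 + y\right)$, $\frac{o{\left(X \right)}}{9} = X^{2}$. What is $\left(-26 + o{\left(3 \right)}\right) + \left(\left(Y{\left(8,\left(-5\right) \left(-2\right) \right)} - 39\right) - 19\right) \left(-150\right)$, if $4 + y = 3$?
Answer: $9355$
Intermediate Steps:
$y = -1$ ($y = -4 + 3 = -1$)
$o{\left(X \right)} = 9 X^{2}$
$Y{\left(T,J \right)} = -4$ ($Y{\left(T,J \right)} = 4 \left(0 - 1\right) = 4 \left(-1\right) = -4$)
$\left(-26 + o{\left(3 \right)}\right) + \left(\left(Y{\left(8,\left(-5\right) \left(-2\right) \right)} - 39\right) - 19\right) \left(-150\right) = \left(-26 + 9 \cdot 3^{2}\right) + \left(\left(-4 - 39\right) - 19\right) \left(-150\right) = \left(-26 + 9 \cdot 9\right) + \left(-43 - 19\right) \left(-150\right) = \left(-26 + 81\right) - -9300 = 55 + 9300 = 9355$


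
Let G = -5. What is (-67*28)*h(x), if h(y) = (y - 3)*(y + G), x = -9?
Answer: -315168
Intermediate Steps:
h(y) = (-5 + y)*(-3 + y) (h(y) = (y - 3)*(y - 5) = (-3 + y)*(-5 + y) = (-5 + y)*(-3 + y))
(-67*28)*h(x) = (-67*28)*(15 + (-9)**2 - 8*(-9)) = -1876*(15 + 81 + 72) = -1876*168 = -315168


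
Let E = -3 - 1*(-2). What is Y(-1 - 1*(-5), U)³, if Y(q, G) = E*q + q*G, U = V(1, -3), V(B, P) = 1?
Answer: 0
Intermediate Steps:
E = -1 (E = -3 + 2 = -1)
U = 1
Y(q, G) = -q + G*q (Y(q, G) = -q + q*G = -q + G*q)
Y(-1 - 1*(-5), U)³ = ((-1 - 1*(-5))*(-1 + 1))³ = ((-1 + 5)*0)³ = (4*0)³ = 0³ = 0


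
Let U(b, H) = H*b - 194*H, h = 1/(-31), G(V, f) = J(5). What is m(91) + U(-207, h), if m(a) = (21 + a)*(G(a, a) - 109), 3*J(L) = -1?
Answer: -1137613/93 ≈ -12232.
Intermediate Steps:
J(L) = -⅓ (J(L) = (⅓)*(-1) = -⅓)
G(V, f) = -⅓
m(a) = -2296 - 328*a/3 (m(a) = (21 + a)*(-⅓ - 109) = (21 + a)*(-328/3) = -2296 - 328*a/3)
h = -1/31 ≈ -0.032258
U(b, H) = -194*H + H*b
m(91) + U(-207, h) = (-2296 - 328/3*91) - (-194 - 207)/31 = (-2296 - 29848/3) - 1/31*(-401) = -36736/3 + 401/31 = -1137613/93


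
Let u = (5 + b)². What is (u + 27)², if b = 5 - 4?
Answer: 3969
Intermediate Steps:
b = 1
u = 36 (u = (5 + 1)² = 6² = 36)
(u + 27)² = (36 + 27)² = 63² = 3969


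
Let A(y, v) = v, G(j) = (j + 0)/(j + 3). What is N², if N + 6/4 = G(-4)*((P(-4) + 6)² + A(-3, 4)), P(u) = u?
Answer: 3721/4 ≈ 930.25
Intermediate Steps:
G(j) = j/(3 + j)
N = 61/2 (N = -3/2 + (-4/(3 - 4))*((-4 + 6)² + 4) = -3/2 + (-4/(-1))*(2² + 4) = -3/2 + (-4*(-1))*(4 + 4) = -3/2 + 4*8 = -3/2 + 32 = 61/2 ≈ 30.500)
N² = (61/2)² = 3721/4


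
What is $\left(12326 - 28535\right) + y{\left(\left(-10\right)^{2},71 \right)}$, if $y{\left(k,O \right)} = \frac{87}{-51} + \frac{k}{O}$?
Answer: $- \frac{19564622}{1207} \approx -16209.0$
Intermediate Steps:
$y{\left(k,O \right)} = - \frac{29}{17} + \frac{k}{O}$ ($y{\left(k,O \right)} = 87 \left(- \frac{1}{51}\right) + \frac{k}{O} = - \frac{29}{17} + \frac{k}{O}$)
$\left(12326 - 28535\right) + y{\left(\left(-10\right)^{2},71 \right)} = \left(12326 - 28535\right) - \left(\frac{29}{17} - \frac{\left(-10\right)^{2}}{71}\right) = -16209 + \left(- \frac{29}{17} + 100 \cdot \frac{1}{71}\right) = -16209 + \left(- \frac{29}{17} + \frac{100}{71}\right) = -16209 - \frac{359}{1207} = - \frac{19564622}{1207}$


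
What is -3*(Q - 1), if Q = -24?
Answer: 75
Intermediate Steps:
-3*(Q - 1) = -3*(-24 - 1) = -3*(-25) = 75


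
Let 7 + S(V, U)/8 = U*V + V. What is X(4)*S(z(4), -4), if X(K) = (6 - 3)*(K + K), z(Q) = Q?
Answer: -3648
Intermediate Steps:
S(V, U) = -56 + 8*V + 8*U*V (S(V, U) = -56 + 8*(U*V + V) = -56 + 8*(V + U*V) = -56 + (8*V + 8*U*V) = -56 + 8*V + 8*U*V)
X(K) = 6*K (X(K) = 3*(2*K) = 6*K)
X(4)*S(z(4), -4) = (6*4)*(-56 + 8*4 + 8*(-4)*4) = 24*(-56 + 32 - 128) = 24*(-152) = -3648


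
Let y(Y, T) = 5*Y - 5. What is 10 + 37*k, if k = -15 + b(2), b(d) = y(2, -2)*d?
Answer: -175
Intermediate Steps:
y(Y, T) = -5 + 5*Y
b(d) = 5*d (b(d) = (-5 + 5*2)*d = (-5 + 10)*d = 5*d)
k = -5 (k = -15 + 5*2 = -15 + 10 = -5)
10 + 37*k = 10 + 37*(-5) = 10 - 185 = -175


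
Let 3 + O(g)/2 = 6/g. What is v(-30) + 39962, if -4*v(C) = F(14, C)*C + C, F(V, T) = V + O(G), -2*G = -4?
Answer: 80149/2 ≈ 40075.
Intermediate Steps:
G = 2 (G = -1/2*(-4) = 2)
O(g) = -6 + 12/g (O(g) = -6 + 2*(6/g) = -6 + 12/g)
F(V, T) = V (F(V, T) = V + (-6 + 12/2) = V + (-6 + 12*(1/2)) = V + (-6 + 6) = V + 0 = V)
v(C) = -15*C/4 (v(C) = -(14*C + C)/4 = -15*C/4)
v(-30) + 39962 = -15/4*(-30) + 39962 = 225/2 + 39962 = 80149/2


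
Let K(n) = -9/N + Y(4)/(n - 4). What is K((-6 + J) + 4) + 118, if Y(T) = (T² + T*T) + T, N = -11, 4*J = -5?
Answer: 36319/319 ≈ 113.85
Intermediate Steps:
J = -5/4 (J = (¼)*(-5) = -5/4 ≈ -1.2500)
Y(T) = T + 2*T² (Y(T) = (T² + T²) + T = 2*T² + T = T + 2*T²)
K(n) = 9/11 + 36/(-4 + n) (K(n) = -9/(-11) + (4*(1 + 2*4))/(n - 4) = -9*(-1/11) + (4*(1 + 8))/(-4 + n) = 9/11 + (4*9)/(-4 + n) = 9/11 + 36/(-4 + n))
K((-6 + J) + 4) + 118 = 9*(40 + ((-6 - 5/4) + 4))/(11*(-4 + ((-6 - 5/4) + 4))) + 118 = 9*(40 + (-29/4 + 4))/(11*(-4 + (-29/4 + 4))) + 118 = 9*(40 - 13/4)/(11*(-4 - 13/4)) + 118 = (9/11)*(147/4)/(-29/4) + 118 = (9/11)*(-4/29)*(147/4) + 118 = -1323/319 + 118 = 36319/319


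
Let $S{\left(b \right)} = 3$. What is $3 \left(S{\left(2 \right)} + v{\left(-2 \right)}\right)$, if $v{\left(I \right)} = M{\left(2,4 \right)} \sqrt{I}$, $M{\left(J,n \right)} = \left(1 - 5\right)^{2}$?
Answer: $9 + 48 i \sqrt{2} \approx 9.0 + 67.882 i$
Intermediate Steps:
$M{\left(J,n \right)} = 16$ ($M{\left(J,n \right)} = \left(-4\right)^{2} = 16$)
$v{\left(I \right)} = 16 \sqrt{I}$
$3 \left(S{\left(2 \right)} + v{\left(-2 \right)}\right) = 3 \left(3 + 16 \sqrt{-2}\right) = 3 \left(3 + 16 i \sqrt{2}\right) = 9 + 48 i \sqrt{2}$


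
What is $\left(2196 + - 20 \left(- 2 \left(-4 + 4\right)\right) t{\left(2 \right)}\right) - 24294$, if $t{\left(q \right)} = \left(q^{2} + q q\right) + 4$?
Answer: $-22098$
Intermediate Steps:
$t{\left(q \right)} = 4 + 2 q^{2}$ ($t{\left(q \right)} = \left(q^{2} + q^{2}\right) + 4 = 2 q^{2} + 4 = 4 + 2 q^{2}$)
$\left(2196 + - 20 \left(- 2 \left(-4 + 4\right)\right) t{\left(2 \right)}\right) - 24294 = \left(2196 + - 20 \left(- 2 \left(-4 + 4\right)\right) \left(4 + 2 \cdot 2^{2}\right)\right) - 24294 = \left(2196 + - 20 \left(\left(-2\right) 0\right) \left(4 + 2 \cdot 4\right)\right) - 24294 = \left(2196 + \left(-20\right) 0 \left(4 + 8\right)\right) - 24294 = \left(2196 + 0 \cdot 12\right) - 24294 = \left(2196 + 0\right) - 24294 = 2196 - 24294 = -22098$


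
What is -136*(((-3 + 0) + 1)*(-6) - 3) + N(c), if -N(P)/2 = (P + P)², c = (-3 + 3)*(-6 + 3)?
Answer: -1224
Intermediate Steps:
c = 0 (c = 0*(-3) = 0)
N(P) = -8*P² (N(P) = -2*(P + P)² = -2*4*P² = -8*P²)
-136*(((-3 + 0) + 1)*(-6) - 3) + N(c) = -136*(((-3 + 0) + 1)*(-6) - 3) - 8*0² = -136*((-3 + 1)*(-6) - 3) - 8*0 = -136*(-2*(-6) - 3) + 0 = -136*(12 - 3) + 0 = -136*9 + 0 = -1224 + 0 = -1224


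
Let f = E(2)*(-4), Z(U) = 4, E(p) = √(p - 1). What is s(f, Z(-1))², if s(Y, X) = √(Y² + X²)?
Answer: 32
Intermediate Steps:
E(p) = √(-1 + p)
f = -4 (f = √(-1 + 2)*(-4) = √1*(-4) = 1*(-4) = -4)
s(Y, X) = √(X² + Y²)
s(f, Z(-1))² = (√(4² + (-4)²))² = (√(16 + 16))² = (√32)² = (4*√2)² = 32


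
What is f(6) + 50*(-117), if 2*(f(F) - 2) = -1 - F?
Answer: -11703/2 ≈ -5851.5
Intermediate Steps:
f(F) = 3/2 - F/2 (f(F) = 2 + (-1 - F)/2 = 2 + (-½ - F/2) = 3/2 - F/2)
f(6) + 50*(-117) = (3/2 - ½*6) + 50*(-117) = (3/2 - 3) - 5850 = -3/2 - 5850 = -11703/2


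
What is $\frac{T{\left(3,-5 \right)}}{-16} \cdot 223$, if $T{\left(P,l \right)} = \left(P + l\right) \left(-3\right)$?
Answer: $- \frac{669}{8} \approx -83.625$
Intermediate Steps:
$T{\left(P,l \right)} = - 3 P - 3 l$
$\frac{T{\left(3,-5 \right)}}{-16} \cdot 223 = \frac{\left(-3\right) 3 - -15}{-16} \cdot 223 = \left(-9 + 15\right) \left(- \frac{1}{16}\right) 223 = 6 \left(- \frac{1}{16}\right) 223 = \left(- \frac{3}{8}\right) 223 = - \frac{669}{8}$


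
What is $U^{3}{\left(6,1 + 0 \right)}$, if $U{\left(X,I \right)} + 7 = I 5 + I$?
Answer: $-1$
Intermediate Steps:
$U{\left(X,I \right)} = -7 + 6 I$ ($U{\left(X,I \right)} = -7 + \left(I 5 + I\right) = -7 + \left(5 I + I\right) = -7 + 6 I$)
$U^{3}{\left(6,1 + 0 \right)} = \left(-7 + 6 \left(1 + 0\right)\right)^{3} = \left(-7 + 6 \cdot 1\right)^{3} = \left(-7 + 6\right)^{3} = \left(-1\right)^{3} = -1$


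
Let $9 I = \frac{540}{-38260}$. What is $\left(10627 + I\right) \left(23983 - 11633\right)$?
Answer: $\frac{251068682800}{1913} \approx 1.3124 \cdot 10^{8}$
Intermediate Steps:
$I = - \frac{3}{1913}$ ($I = \frac{540 \frac{1}{-38260}}{9} = \frac{540 \left(- \frac{1}{38260}\right)}{9} = \frac{1}{9} \left(- \frac{27}{1913}\right) = - \frac{3}{1913} \approx -0.0015682$)
$\left(10627 + I\right) \left(23983 - 11633\right) = \left(10627 - \frac{3}{1913}\right) \left(23983 - 11633\right) = \frac{20329448}{1913} \cdot 12350 = \frac{251068682800}{1913}$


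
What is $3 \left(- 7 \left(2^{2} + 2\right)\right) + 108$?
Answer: $-18$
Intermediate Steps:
$3 \left(- 7 \left(2^{2} + 2\right)\right) + 108 = 3 \left(- 7 \left(4 + 2\right)\right) + 108 = 3 \left(\left(-7\right) 6\right) + 108 = 3 \left(-42\right) + 108 = -126 + 108 = -18$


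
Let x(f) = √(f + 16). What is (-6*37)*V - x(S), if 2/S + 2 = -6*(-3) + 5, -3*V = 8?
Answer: 592 - 13*√42/21 ≈ 587.99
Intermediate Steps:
V = -8/3 (V = -⅓*8 = -8/3 ≈ -2.6667)
S = 2/21 (S = 2/(-2 + (-6*(-3) + 5)) = 2/(-2 + (18 + 5)) = 2/(-2 + 23) = 2/21 ≈ 0.095238)
x(f) = √(16 + f)
(-6*37)*V - x(S) = -6*37*(-8/3) - √(16 + 2/21) = -222*(-8/3) - √(338/21) = 592 - 13*√42/21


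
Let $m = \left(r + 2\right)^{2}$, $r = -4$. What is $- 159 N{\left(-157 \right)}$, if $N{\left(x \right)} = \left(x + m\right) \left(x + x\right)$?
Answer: $-7638678$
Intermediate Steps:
$m = 4$ ($m = \left(-4 + 2\right)^{2} = \left(-2\right)^{2} = 4$)
$N{\left(x \right)} = 2 x \left(4 + x\right)$ ($N{\left(x \right)} = \left(x + 4\right) \left(x + x\right) = \left(4 + x\right) 2 x = 2 x \left(4 + x\right)$)
$- 159 N{\left(-157 \right)} = - 159 \cdot 2 \left(-157\right) \left(4 - 157\right) = - 159 \cdot 2 \left(-157\right) \left(-153\right) = \left(-159\right) 48042 = -7638678$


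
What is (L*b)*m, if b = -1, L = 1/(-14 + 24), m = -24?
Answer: 12/5 ≈ 2.4000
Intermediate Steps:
L = 1/10 ≈ 0.10000
(L*b)*m = ((1/10)*(-1))*(-24) = -1/10*(-24) = 12/5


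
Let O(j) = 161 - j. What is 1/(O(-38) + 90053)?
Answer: 1/90252 ≈ 1.1080e-5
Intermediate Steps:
1/(O(-38) + 90053) = 1/((161 - 1*(-38)) + 90053) = 1/((161 + 38) + 90053) = 1/(199 + 90053) = 1/90252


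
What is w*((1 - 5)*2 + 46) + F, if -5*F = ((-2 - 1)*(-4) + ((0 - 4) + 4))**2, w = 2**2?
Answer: 616/5 ≈ 123.20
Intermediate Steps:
w = 4
F = -144/5 (F = -((-2 - 1)*(-4) + ((0 - 4) + 4))**2/5 = -(-3*(-4) + (-4 + 4))**2/5 = -(12 + 0)**2/5 = -1/5*12**2 = -1/5*144 = -144/5 ≈ -28.800)
w*((1 - 5)*2 + 46) + F = 4*((1 - 5)*2 + 46) - 144/5 = 4*(-4*2 + 46) - 144/5 = 4*(-8 + 46) - 144/5 = 4*38 - 144/5 = 152 - 144/5 = 616/5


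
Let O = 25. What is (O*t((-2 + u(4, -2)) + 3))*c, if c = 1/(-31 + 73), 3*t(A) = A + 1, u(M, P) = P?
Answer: 0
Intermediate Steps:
t(A) = ⅓ + A/3 (t(A) = (A + 1)/3 = (1 + A)/3 = ⅓ + A/3)
c = 1/42 ≈ 0.023810
(O*t((-2 + u(4, -2)) + 3))*c = (25*(⅓ + ((-2 - 2) + 3)/3))*(1/42) = (25*(⅓ + (-4 + 3)/3))*(1/42) = (25*(⅓ + (⅓)*(-1)))*(1/42) = (25*(⅓ - ⅓))*(1/42) = (25*0)*(1/42) = 0*(1/42) = 0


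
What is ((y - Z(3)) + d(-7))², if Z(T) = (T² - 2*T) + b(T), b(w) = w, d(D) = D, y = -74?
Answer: 7569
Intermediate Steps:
Z(T) = T² - T (Z(T) = (T² - 2*T) + T = T² - T)
((y - Z(3)) + d(-7))² = ((-74 - 3*(-1 + 3)) - 7)² = ((-74 - 3*2) - 7)² = ((-74 - 1*6) - 7)² = ((-74 - 6) - 7)² = (-80 - 7)² = (-87)² = 7569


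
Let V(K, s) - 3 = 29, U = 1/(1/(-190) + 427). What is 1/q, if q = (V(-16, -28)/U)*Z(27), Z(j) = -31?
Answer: -95/40239984 ≈ -2.3608e-6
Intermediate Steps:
U = 190/81129 (U = 1/(-1/190 + 427) = 1/(81129/190) = 190/81129 ≈ 0.0023419)
V(K, s) = 32 (V(K, s) = 3 + 29 = 32)
q = -40239984/95 (q = (32/(190/81129))*(-31) = (32*(81129/190))*(-31) = (1298064/95)*(-31) = -40239984/95 ≈ -4.2358e+5)
1/q = 1/(-40239984/95) = -95/40239984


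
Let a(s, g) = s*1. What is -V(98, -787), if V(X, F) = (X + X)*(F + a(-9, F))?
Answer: 156016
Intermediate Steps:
a(s, g) = s
V(X, F) = 2*X*(-9 + F) (V(X, F) = (X + X)*(F - 9) = (2*X)*(-9 + F) = 2*X*(-9 + F))
-V(98, -787) = -2*98*(-9 - 787) = -2*98*(-796) = -1*(-156016) = 156016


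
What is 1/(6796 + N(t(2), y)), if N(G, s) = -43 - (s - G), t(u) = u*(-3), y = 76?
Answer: 1/6671 ≈ 0.00014990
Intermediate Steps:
t(u) = -3*u
N(G, s) = -43 + G - s (N(G, s) = -43 + (G - s) = -43 + G - s)
1/(6796 + N(t(2), y)) = 1/(6796 + (-43 - 3*2 - 1*76)) = 1/(6796 + (-43 - 6 - 76)) = 1/(6796 - 125) = 1/6671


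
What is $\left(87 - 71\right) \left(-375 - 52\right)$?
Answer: $-6832$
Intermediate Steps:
$\left(87 - 71\right) \left(-375 - 52\right) = 16 \left(-427\right) = -6832$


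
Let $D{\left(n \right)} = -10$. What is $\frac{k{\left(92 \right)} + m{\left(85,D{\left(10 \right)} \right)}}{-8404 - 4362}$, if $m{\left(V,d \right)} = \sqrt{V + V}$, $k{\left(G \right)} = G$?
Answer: $- \frac{46}{6383} - \frac{\sqrt{170}}{12766} \approx -0.008228$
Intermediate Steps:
$m{\left(V,d \right)} = \sqrt{2} \sqrt{V}$ ($m{\left(V,d \right)} = \sqrt{2 V} = \sqrt{2} \sqrt{V}$)
$\frac{k{\left(92 \right)} + m{\left(85,D{\left(10 \right)} \right)}}{-8404 - 4362} = \frac{92 + \sqrt{2} \sqrt{85}}{-8404 - 4362} = \frac{92 + \sqrt{170}}{-12766} = \left(92 + \sqrt{170}\right) \left(- \frac{1}{12766}\right) = - \frac{46}{6383} - \frac{\sqrt{170}}{12766}$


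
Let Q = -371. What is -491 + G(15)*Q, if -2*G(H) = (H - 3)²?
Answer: 26221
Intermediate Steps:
G(H) = -(-3 + H)²/2 (G(H) = -(H - 3)²/2 = -(-3 + H)²/2)
-491 + G(15)*Q = -491 - (-3 + 15)²/2*(-371) = -491 - ½*12²*(-371) = -491 - ½*144*(-371) = -491 - 72*(-371) = -491 + 26712 = 26221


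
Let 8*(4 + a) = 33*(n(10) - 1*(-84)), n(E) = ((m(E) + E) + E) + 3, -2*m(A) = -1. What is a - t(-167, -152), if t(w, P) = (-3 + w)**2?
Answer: -455369/16 ≈ -28461.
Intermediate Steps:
m(A) = 1/2 (m(A) = -1/2*(-1) = 1/2)
n(E) = 7/2 + 2*E (n(E) = ((1/2 + E) + E) + 3 = (1/2 + 2*E) + 3 = 7/2 + 2*E)
a = 7031/16 (a = -4 + (33*((7/2 + 2*10) - 1*(-84)))/8 = -4 + (33*((7/2 + 20) + 84))/8 = -4 + (33*(47/2 + 84))/8 = -4 + (33*(215/2))/8 = -4 + (1/8)*(7095/2) = -4 + 7095/16 = 7031/16 ≈ 439.44)
a - t(-167, -152) = 7031/16 - (-3 - 167)**2 = 7031/16 - 1*(-170)**2 = 7031/16 - 1*28900 = 7031/16 - 28900 = -455369/16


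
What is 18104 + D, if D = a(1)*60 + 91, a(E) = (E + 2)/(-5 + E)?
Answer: 18150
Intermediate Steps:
a(E) = (2 + E)/(-5 + E)
D = 46 (D = ((2 + 1)/(-5 + 1))*60 + 91 = (3/(-4))*60 + 91 = -¼*3*60 + 91 = -¾*60 + 91 = -45 + 91 = 46)
18104 + D = 18104 + 46 = 18150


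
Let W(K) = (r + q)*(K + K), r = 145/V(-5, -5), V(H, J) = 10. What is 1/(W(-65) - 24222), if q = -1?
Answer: -1/25977 ≈ -3.8496e-5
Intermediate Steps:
r = 29/2 (r = 145/10 = 145*(⅒) = 29/2 ≈ 14.500)
W(K) = 27*K (W(K) = (29/2 - 1)*(K + K) = 27*(2*K)/2 = 27*K)
1/(W(-65) - 24222) = 1/(27*(-65) - 24222) = 1/(-1755 - 24222) = 1/(-25977) = -1/25977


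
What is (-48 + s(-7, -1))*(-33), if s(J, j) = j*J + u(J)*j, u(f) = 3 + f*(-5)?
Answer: 2607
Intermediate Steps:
u(f) = 3 - 5*f
s(J, j) = J*j + j*(3 - 5*J) (s(J, j) = j*J + (3 - 5*J)*j = J*j + j*(3 - 5*J))
(-48 + s(-7, -1))*(-33) = (-48 - (3 - 4*(-7)))*(-33) = (-48 - (3 + 28))*(-33) = (-48 - 1*31)*(-33) = (-48 - 31)*(-33) = -79*(-33) = 2607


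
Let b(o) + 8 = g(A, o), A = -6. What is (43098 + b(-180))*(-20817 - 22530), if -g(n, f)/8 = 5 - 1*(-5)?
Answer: -1864354470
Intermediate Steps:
g(n, f) = -80 (g(n, f) = -8*(5 - 1*(-5)) = -8*(5 + 5) = -8*10 = -80)
b(o) = -88 (b(o) = -8 - 80 = -88)
(43098 + b(-180))*(-20817 - 22530) = (43098 - 88)*(-20817 - 22530) = 43010*(-43347) = -1864354470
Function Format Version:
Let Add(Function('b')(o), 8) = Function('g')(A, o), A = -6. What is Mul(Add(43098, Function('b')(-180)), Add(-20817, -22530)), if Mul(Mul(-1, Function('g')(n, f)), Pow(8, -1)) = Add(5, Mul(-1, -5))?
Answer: -1864354470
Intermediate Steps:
Function('g')(n, f) = -80 (Function('g')(n, f) = Mul(-8, Add(5, Mul(-1, -5))) = Mul(-8, Add(5, 5)) = Mul(-8, 10) = -80)
Function('b')(o) = -88 (Function('b')(o) = Add(-8, -80) = -88)
Mul(Add(43098, Function('b')(-180)), Add(-20817, -22530)) = Mul(Add(43098, -88), Add(-20817, -22530)) = Mul(43010, -43347) = -1864354470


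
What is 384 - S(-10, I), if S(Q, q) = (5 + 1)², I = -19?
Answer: 348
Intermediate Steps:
S(Q, q) = 36 (S(Q, q) = 6² = 36)
384 - S(-10, I) = 384 - 1*36 = 384 - 36 = 348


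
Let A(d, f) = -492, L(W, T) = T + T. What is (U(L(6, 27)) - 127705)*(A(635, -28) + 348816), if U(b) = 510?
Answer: -44305071180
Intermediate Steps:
L(W, T) = 2*T
(U(L(6, 27)) - 127705)*(A(635, -28) + 348816) = (510 - 127705)*(-492 + 348816) = -127195*348324 = -44305071180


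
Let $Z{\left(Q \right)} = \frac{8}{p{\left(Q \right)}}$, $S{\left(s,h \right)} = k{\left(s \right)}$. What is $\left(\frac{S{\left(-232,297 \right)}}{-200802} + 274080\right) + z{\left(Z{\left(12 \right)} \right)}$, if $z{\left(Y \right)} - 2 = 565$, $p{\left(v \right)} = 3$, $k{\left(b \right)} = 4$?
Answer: $\frac{27574833445}{100401} \approx 2.7465 \cdot 10^{5}$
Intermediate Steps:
$S{\left(s,h \right)} = 4$
$Z{\left(Q \right)} = \frac{8}{3}$
$z{\left(Y \right)} = 567$ ($z{\left(Y \right)} = 2 + 565 = 567$)
$\left(\frac{S{\left(-232,297 \right)}}{-200802} + 274080\right) + z{\left(Z{\left(12 \right)} \right)} = \left(\frac{4}{-200802} + 274080\right) + 567 = \left(4 \left(- \frac{1}{200802}\right) + 274080\right) + 567 = \left(- \frac{2}{100401} + 274080\right) + 567 = \frac{27517906078}{100401} + 567 = \frac{27574833445}{100401}$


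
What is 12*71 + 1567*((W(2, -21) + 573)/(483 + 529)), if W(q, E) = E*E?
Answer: 1225581/506 ≈ 2422.1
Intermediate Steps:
W(q, E) = E**2
12*71 + 1567*((W(2, -21) + 573)/(483 + 529)) = 12*71 + 1567*(((-21)**2 + 573)/(483 + 529)) = 852 + 1567*((441 + 573)/1012) = 852 + 1567*(1014*(1/1012)) = 852 + 1567*(507/506) = 852 + 794469/506 = 1225581/506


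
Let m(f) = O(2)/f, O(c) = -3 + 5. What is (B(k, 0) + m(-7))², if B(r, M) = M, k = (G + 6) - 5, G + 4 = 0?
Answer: 4/49 ≈ 0.081633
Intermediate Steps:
G = -4 (G = -4 + 0 = -4)
O(c) = 2
k = -3 (k = (-4 + 6) - 5 = 2 - 5 = -3)
m(f) = 2/f
(B(k, 0) + m(-7))² = (0 + 2/(-7))² = (0 + 2*(-⅐))² = (0 - 2/7)² = (-2/7)² = 4/49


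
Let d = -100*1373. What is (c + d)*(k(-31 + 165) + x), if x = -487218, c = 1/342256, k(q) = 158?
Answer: 5721950292510235/85564 ≈ 6.6873e+10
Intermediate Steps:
c = 1/342256 ≈ 2.9218e-6
d = -137300
(c + d)*(k(-31 + 165) + x) = (1/342256 - 137300)*(158 - 487218) = -46991748799/342256*(-487060) = 5721950292510235/85564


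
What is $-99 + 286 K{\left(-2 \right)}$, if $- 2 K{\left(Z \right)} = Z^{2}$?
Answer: $-671$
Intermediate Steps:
$K{\left(Z \right)} = - \frac{Z^{2}}{2}$
$-99 + 286 K{\left(-2 \right)} = -99 + 286 \left(- \frac{\left(-2\right)^{2}}{2}\right) = -99 + 286 \left(\left(- \frac{1}{2}\right) 4\right) = -99 + 286 \left(-2\right) = -99 - 572 = -671$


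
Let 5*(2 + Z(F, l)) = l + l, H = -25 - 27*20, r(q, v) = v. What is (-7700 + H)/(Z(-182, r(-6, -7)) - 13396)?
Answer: 41325/67004 ≈ 0.61675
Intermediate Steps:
H = -565 (H = -25 - 540 = -565)
Z(F, l) = -2 + 2*l/5 (Z(F, l) = -2 + (l + l)/5 = -2 + (2*l)/5 = -2 + 2*l/5)
(-7700 + H)/(Z(-182, r(-6, -7)) - 13396) = (-7700 - 565)/((-2 + (⅖)*(-7)) - 13396) = -8265/((-2 - 14/5) - 13396) = -8265/(-24/5 - 13396) = -8265/(-67004/5) = -8265*(-5/67004) = 41325/67004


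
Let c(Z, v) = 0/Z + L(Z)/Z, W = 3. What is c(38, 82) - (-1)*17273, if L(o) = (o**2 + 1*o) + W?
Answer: 657859/38 ≈ 17312.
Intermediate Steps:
L(o) = 3 + o + o**2 (L(o) = (o**2 + 1*o) + 3 = (o**2 + o) + 3 = (o + o**2) + 3 = 3 + o + o**2)
c(Z, v) = (3 + Z + Z**2)/Z (c(Z, v) = 0/Z + (3 + Z + Z**2)/Z = 0 + (3 + Z + Z**2)/Z = (3 + Z + Z**2)/Z)
c(38, 82) - (-1)*17273 = (1 + 38 + 3/38) - (-1)*17273 = (1 + 38 + 3*(1/38)) - 1*(-17273) = (1 + 38 + 3/38) + 17273 = 1485/38 + 17273 = 657859/38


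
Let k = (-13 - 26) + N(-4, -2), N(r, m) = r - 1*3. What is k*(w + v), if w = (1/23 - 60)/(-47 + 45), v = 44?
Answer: -3403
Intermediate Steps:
N(r, m) = -3 + r (N(r, m) = r - 3 = -3 + r)
k = -46 (k = (-13 - 26) + (-3 - 4) = -39 - 7 = -46)
w = 1379/46 (w = (1/23 - 60)/(-2) = -1379/23*(-1/2) = 1379/46 ≈ 29.978)
k*(w + v) = -46*(1379/46 + 44) = -46*3403/46 = -3403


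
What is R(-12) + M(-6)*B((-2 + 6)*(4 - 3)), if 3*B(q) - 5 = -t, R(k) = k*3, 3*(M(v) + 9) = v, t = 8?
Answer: -25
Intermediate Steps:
M(v) = -9 + v/3
R(k) = 3*k
B(q) = -1 (B(q) = 5/3 + (-1*8)/3 = 5/3 + (⅓)*(-8) = 5/3 - 8/3 = -1)
R(-12) + M(-6)*B((-2 + 6)*(4 - 3)) = 3*(-12) + (-9 + (⅓)*(-6))*(-1) = -36 + (-9 - 2)*(-1) = -36 - 11*(-1) = -36 + 11 = -25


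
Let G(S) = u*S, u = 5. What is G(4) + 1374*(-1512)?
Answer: -2077468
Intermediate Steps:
G(S) = 5*S
G(4) + 1374*(-1512) = 5*4 + 1374*(-1512) = 20 - 2077488 = -2077468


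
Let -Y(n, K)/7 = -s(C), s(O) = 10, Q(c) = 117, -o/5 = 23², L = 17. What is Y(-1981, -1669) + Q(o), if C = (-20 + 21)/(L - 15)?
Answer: 187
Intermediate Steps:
o = -2645 (o = -5*23² = -5*529 = -2645)
C = ½ (C = (-20 + 21)/(17 - 15) = 1/2 = 1*(½) = ½ ≈ 0.50000)
Y(n, K) = 70 (Y(n, K) = -(-7)*10 = -7*(-10) = 70)
Y(-1981, -1669) + Q(o) = 70 + 117 = 187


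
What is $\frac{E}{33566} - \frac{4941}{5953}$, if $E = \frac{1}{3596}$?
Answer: $- \frac{596395177223}{718546959208} \approx -0.83$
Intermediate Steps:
$E = \frac{1}{3596} \approx 0.00027809$
$\frac{E}{33566} - \frac{4941}{5953} = \frac{1}{3596 \cdot 33566} - \frac{4941}{5953} = \frac{1}{3596} \cdot \frac{1}{33566} - \frac{4941}{5953} = \frac{1}{120703336} - \frac{4941}{5953} = - \frac{596395177223}{718546959208}$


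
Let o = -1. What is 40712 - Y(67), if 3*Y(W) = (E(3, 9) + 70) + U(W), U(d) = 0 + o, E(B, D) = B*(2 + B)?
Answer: 40684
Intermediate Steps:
U(d) = -1 (U(d) = 0 - 1 = -1)
Y(W) = 28 (Y(W) = ((3*(2 + 3) + 70) - 1)/3 = ((3*5 + 70) - 1)/3 = ((15 + 70) - 1)/3 = (85 - 1)/3 = (⅓)*84 = 28)
40712 - Y(67) = 40712 - 1*28 = 40712 - 28 = 40684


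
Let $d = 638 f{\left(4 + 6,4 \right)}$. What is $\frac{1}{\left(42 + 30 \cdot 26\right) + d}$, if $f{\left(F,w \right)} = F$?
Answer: $\frac{1}{7202} \approx 0.00013885$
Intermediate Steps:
$d = 6380$ ($d = 638 \left(4 + 6\right) = 638 \cdot 10 = 6380$)
$\frac{1}{\left(42 + 30 \cdot 26\right) + d} = \frac{1}{\left(42 + 30 \cdot 26\right) + 6380} = \frac{1}{\left(42 + 780\right) + 6380} = \frac{1}{822 + 6380} = \frac{1}{7202}$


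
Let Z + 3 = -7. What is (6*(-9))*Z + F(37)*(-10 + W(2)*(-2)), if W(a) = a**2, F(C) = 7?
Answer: 414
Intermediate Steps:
Z = -10 (Z = -3 - 7 = -10)
(6*(-9))*Z + F(37)*(-10 + W(2)*(-2)) = (6*(-9))*(-10) + 7*(-10 + 2**2*(-2)) = -54*(-10) + 7*(-10 + 4*(-2)) = 540 + 7*(-10 - 8) = 540 + 7*(-18) = 540 - 126 = 414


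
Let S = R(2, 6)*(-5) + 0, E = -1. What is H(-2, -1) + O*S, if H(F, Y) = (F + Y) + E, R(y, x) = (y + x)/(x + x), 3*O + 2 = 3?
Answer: -46/9 ≈ -5.1111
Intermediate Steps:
O = ⅓ (O = -⅔ + (⅓)*3 = -⅔ + 1 = ⅓ ≈ 0.33333)
R(y, x) = (x + y)/(2*x) (R(y, x) = (x + y)/((2*x)) = (x + y)*(1/(2*x)) = (x + y)/(2*x))
S = -10/3 (S = ((½)*(6 + 2)/6)*(-5) + 0 = ((½)*(⅙)*8)*(-5) + 0 = (⅔)*(-5) + 0 = -10/3 + 0 = -10/3 ≈ -3.3333)
H(F, Y) = -1 + F + Y (H(F, Y) = (F + Y) - 1 = -1 + F + Y)
H(-2, -1) + O*S = (-1 - 2 - 1) + (⅓)*(-10/3) = -4 - 10/9 = -46/9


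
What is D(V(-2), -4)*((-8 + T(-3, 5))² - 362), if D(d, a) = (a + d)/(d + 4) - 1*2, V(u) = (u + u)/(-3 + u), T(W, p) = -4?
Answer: 1744/3 ≈ 581.33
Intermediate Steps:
V(u) = 2*u/(-3 + u) (V(u) = (2*u)/(-3 + u) = 2*u/(-3 + u))
D(d, a) = -2 + (a + d)/(4 + d) (D(d, a) = (a + d)/(4 + d) - 2 = -2 + (a + d)/(4 + d))
D(V(-2), -4)*((-8 + T(-3, 5))² - 362) = ((-8 - 4 - 2*(-2)/(-3 - 2))/(4 + 2*(-2)/(-3 - 2)))*((-8 - 4)² - 362) = ((-8 - 4 - 2*(-2)/(-5))/(4 + 2*(-2)/(-5)))*((-12)² - 362) = ((-8 - 4 - 2*(-2)*(-1)/5)/(4 + 2*(-2)*(-⅕)))*(144 - 362) = ((-8 - 4 - 1*⅘)/(4 + ⅘))*(-218) = ((-8 - 4 - ⅘)/(24/5))*(-218) = ((5/24)*(-64/5))*(-218) = -8/3*(-218) = 1744/3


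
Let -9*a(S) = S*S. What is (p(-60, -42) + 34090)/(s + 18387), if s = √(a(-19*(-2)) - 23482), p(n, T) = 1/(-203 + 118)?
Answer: 479511649467/258650639755 - 8692947*I*√212782/258650639755 ≈ 1.8539 - 0.015503*I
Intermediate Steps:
p(n, T) = -1/85 (p(n, T) = 1/(-85) = -1/85)
a(S) = -S²/9 (a(S) = -S*S/9 = -S²/9)
s = I*√212782/3 (s = √(-(-19*(-2))²/9 - 23482) = √(-⅑*38² - 23482) = √(-⅑*1444 - 23482) = √(-1444/9 - 23482) = √(-212782/9) = I*√212782/3 ≈ 153.76*I)
(p(-60, -42) + 34090)/(s + 18387) = (-1/85 + 34090)/(I*√212782/3 + 18387) = 2897649/(85*(18387 + I*√212782/3))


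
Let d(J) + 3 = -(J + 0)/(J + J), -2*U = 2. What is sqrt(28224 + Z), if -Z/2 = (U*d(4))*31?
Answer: sqrt(28007) ≈ 167.35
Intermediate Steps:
U = -1 (U = -1/2*2 = -1)
d(J) = -7/2 (d(J) = -3 - (J + 0)/(J + J) = -3 - J/(2*J) = -3 - J*1/(2*J) = -3 - 1*1/2 = -3 - 1/2 = -7/2)
Z = -217 (Z = -2*(-1*(-7/2))*31 = -7*31 = -2*217/2 = -217)
sqrt(28224 + Z) = sqrt(28224 - 217) = sqrt(28007)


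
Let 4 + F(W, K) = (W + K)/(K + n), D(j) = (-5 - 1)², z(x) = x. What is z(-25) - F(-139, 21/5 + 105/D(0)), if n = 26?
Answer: -33814/1987 ≈ -17.018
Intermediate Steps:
D(j) = 36 (D(j) = (-6)² = 36)
F(W, K) = -4 + (K + W)/(26 + K) (F(W, K) = -4 + (W + K)/(K + 26) = -4 + (K + W)/(26 + K))
z(-25) - F(-139, 21/5 + 105/D(0)) = -25 - (-104 - 139 - 3*(21/5 + 105/36))/(26 + (21/5 + 105/36)) = -25 - (-104 - 139 - 3*(21*(⅕) + 105*(1/36)))/(26 + (21*(⅕) + 105*(1/36))) = -25 - (-104 - 139 - 3*(21/5 + 35/12))/(26 + (21/5 + 35/12)) = -25 - (-104 - 139 - 3*427/60)/(26 + 427/60) = -25 - (-104 - 139 - 427/20)/1987/60 = -25 - 60*(-5287)/(1987*20) = -25 - 1*(-15861/1987) = -25 + 15861/1987 = -33814/1987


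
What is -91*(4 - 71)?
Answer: 6097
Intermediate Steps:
-91*(4 - 71) = -91*(-67) = 6097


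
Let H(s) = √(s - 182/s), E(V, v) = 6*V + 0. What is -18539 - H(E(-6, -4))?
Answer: -18539 - I*√1114/6 ≈ -18539.0 - 5.5628*I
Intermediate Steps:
E(V, v) = 6*V
-18539 - H(E(-6, -4)) = -18539 - √(6*(-6) - 182/(6*(-6))) = -18539 - √(-36 - 182/(-36)) = -18539 - √(-36 - 182*(-1/36)) = -18539 - √(-36 + 91/18) = -18539 - √(-557/18) = -18539 - I*√1114/6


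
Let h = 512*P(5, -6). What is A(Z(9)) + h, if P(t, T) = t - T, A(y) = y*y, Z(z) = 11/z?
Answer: 456313/81 ≈ 5633.5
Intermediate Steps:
A(y) = y²
h = 5632 (h = 512*(5 - 1*(-6)) = 512*(5 + 6) = 512*11 = 5632)
A(Z(9)) + h = (11/9)² + 5632 = 121/81 + 5632 = 456313/81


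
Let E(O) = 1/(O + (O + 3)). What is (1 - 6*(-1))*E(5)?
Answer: 7/13 ≈ 0.53846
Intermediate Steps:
E(O) = 1/(3 + 2*O) (E(O) = 1/(O + (3 + O)) = 1/(3 + 2*O))
(1 - 6*(-1))*E(5) = (1 - 6*(-1))/(3 + 2*5) = (1 + 6)/(3 + 10) = 7/13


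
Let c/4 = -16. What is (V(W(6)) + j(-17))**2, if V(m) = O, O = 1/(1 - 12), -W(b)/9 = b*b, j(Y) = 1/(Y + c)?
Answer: 8464/793881 ≈ 0.010662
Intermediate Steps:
c = -64 (c = 4*(-16) = -64)
j(Y) = 1/(-64 + Y) (j(Y) = 1/(Y - 64) = 1/(-64 + Y))
W(b) = -9*b**2 (W(b) = -9*b*b = -9*b**2)
O = -1/11 (O = 1/(-11) = -1/11 ≈ -0.090909)
V(m) = -1/11
(V(W(6)) + j(-17))**2 = (-1/11 + 1/(-64 - 17))**2 = (-1/11 + 1/(-81))**2 = (-1/11 - 1/81)**2 = (-92/891)**2 = 8464/793881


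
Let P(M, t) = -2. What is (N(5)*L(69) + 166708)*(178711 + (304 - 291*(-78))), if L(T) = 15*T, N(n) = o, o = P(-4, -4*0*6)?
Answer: 33209624894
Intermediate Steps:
o = -2
N(n) = -2
(N(5)*L(69) + 166708)*(178711 + (304 - 291*(-78))) = (-30*69 + 166708)*(178711 + (304 - 291*(-78))) = (-2*1035 + 166708)*(178711 + (304 + 22698)) = (-2070 + 166708)*(178711 + 23002) = 164638*201713 = 33209624894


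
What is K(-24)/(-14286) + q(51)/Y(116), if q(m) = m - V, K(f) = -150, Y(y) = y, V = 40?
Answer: 29091/276196 ≈ 0.10533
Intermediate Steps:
q(m) = -40 + m (q(m) = m - 1*40 = m - 40 = -40 + m)
K(-24)/(-14286) + q(51)/Y(116) = -150/(-14286) + (-40 + 51)/116 = -150*(-1/14286) + 11*(1/116) = 25/2381 + 11/116 = 29091/276196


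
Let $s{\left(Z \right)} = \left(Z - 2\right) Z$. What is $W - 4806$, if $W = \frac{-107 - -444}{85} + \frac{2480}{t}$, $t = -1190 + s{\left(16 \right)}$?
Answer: $- \frac{197252959}{41055} \approx -4804.6$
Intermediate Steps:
$s{\left(Z \right)} = Z \left(-2 + Z\right)$ ($s{\left(Z \right)} = \left(-2 + Z\right) Z = Z \left(-2 + Z\right)$)
$t = -966$ ($t = -1190 + 16 \left(-2 + 16\right) = -1190 + 16 \cdot 14 = -1190 + 224 = -966$)
$W = \frac{57371}{41055}$ ($W = \frac{-107 - -444}{85} + \frac{2480}{-966} = \left(-107 + 444\right) \frac{1}{85} + 2480 \left(- \frac{1}{966}\right) = 337 \cdot \frac{1}{85} - \frac{1240}{483} = \frac{337}{85} - \frac{1240}{483} = \frac{57371}{41055} \approx 1.3974$)
$W - 4806 = \frac{57371}{41055} - 4806 = - \frac{197252959}{41055}$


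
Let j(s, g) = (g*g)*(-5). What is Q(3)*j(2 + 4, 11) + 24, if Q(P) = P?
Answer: -1791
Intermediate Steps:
j(s, g) = -5*g**2 (j(s, g) = g**2*(-5) = -5*g**2)
Q(3)*j(2 + 4, 11) + 24 = 3*(-5*11**2) + 24 = 3*(-5*121) + 24 = 3*(-605) + 24 = -1815 + 24 = -1791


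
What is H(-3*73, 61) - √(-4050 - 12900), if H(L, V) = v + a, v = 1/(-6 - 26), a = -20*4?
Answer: -2561/32 - 5*I*√678 ≈ -80.031 - 130.19*I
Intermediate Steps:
a = -80
v = -1/32 (v = 1/(-32) = -1/32 ≈ -0.031250)
H(L, V) = -2561/32 (H(L, V) = -1/32 - 80 = -2561/32)
H(-3*73, 61) - √(-4050 - 12900) = -2561/32 - √(-4050 - 12900) = -2561/32 - √(-16950) = -2561/32 - 5*I*√678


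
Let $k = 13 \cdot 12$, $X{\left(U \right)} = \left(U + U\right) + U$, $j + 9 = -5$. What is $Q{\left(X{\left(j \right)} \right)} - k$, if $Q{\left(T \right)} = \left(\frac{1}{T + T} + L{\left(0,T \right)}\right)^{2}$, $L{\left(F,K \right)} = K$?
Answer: $\frac{11353105}{7056} \approx 1609.0$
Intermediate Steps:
$j = -14$ ($j = -9 - 5 = -14$)
$X{\left(U \right)} = 3 U$ ($X{\left(U \right)} = 2 U + U = 3 U$)
$Q{\left(T \right)} = \left(T + \frac{1}{2 T}\right)^{2}$ ($Q{\left(T \right)} = \left(\frac{1}{T + T} + T\right)^{2} = \left(\frac{1}{2 T} + T\right)^{2} = \left(T + \frac{1}{2 T}\right)^{2}$)
$k = 156$
$Q{\left(X{\left(j \right)} \right)} - k = \frac{\left(1 + 2 \left(3 \left(-14\right)\right)^{2}\right)^{2}}{4 \cdot 1764} - 156 = \frac{\left(1 + 2 \left(-42\right)^{2}\right)^{2}}{4 \cdot 1764} - 156 = \frac{1}{4} \cdot \frac{1}{1764} \left(1 + 2 \cdot 1764\right)^{2} - 156 = \frac{1}{4} \cdot \frac{1}{1764} \left(1 + 3528\right)^{2} - 156 = \frac{1}{4} \cdot \frac{1}{1764} \cdot 3529^{2} - 156 = \frac{1}{4} \cdot \frac{1}{1764} \cdot 12453841 - 156 = \frac{12453841}{7056} - 156 = \frac{11353105}{7056}$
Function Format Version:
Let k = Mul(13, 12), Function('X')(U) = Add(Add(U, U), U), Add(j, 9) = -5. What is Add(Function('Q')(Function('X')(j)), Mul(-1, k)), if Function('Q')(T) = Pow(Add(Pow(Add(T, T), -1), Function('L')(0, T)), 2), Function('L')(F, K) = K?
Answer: Rational(11353105, 7056) ≈ 1609.0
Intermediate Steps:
j = -14 (j = Add(-9, -5) = -14)
Function('X')(U) = Mul(3, U) (Function('X')(U) = Add(Mul(2, U), U) = Mul(3, U))
Function('Q')(T) = Pow(Add(T, Mul(Rational(1, 2), Pow(T, -1))), 2) (Function('Q')(T) = Pow(Add(Pow(Add(T, T), -1), T), 2) = Pow(Add(Pow(Mul(2, T), -1), T), 2) = Pow(Add(Mul(Rational(1, 2), Pow(T, -1)), T), 2) = Pow(Add(T, Mul(Rational(1, 2), Pow(T, -1))), 2))
k = 156
Add(Function('Q')(Function('X')(j)), Mul(-1, k)) = Add(Mul(Rational(1, 4), Pow(Mul(3, -14), -2), Pow(Add(1, Mul(2, Pow(Mul(3, -14), 2))), 2)), Mul(-1, 156)) = Add(Mul(Rational(1, 4), Pow(-42, -2), Pow(Add(1, Mul(2, Pow(-42, 2))), 2)), -156) = Add(Mul(Rational(1, 4), Rational(1, 1764), Pow(Add(1, Mul(2, 1764)), 2)), -156) = Add(Mul(Rational(1, 4), Rational(1, 1764), Pow(Add(1, 3528), 2)), -156) = Add(Mul(Rational(1, 4), Rational(1, 1764), Pow(3529, 2)), -156) = Add(Mul(Rational(1, 4), Rational(1, 1764), 12453841), -156) = Add(Rational(12453841, 7056), -156) = Rational(11353105, 7056)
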